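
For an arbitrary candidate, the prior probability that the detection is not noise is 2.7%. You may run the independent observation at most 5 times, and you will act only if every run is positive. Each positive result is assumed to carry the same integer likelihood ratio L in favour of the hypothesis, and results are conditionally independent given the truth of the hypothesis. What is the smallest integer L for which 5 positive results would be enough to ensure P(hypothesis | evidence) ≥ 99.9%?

9

Prior odds = 0.027/0.973 = 27/973.
Target odds = 0.999/0.001 = 999.
Need L⁵ ≥ 999 ÷ (27/973) = 36001.
8⁵ = 32768 < 36001 ≤ 59049 = 9⁵, so L = 9.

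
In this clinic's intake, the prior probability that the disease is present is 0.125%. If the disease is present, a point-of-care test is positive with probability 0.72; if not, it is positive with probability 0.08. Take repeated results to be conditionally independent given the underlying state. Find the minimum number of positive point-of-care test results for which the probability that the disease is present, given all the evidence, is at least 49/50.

Prior odds = 0.00125/0.99875 = 1/799.
Likelihood ratio of a positive = 0.72/0.08 = 9.
Target odds: 0.98 ÷ 0.02 = 49.
Need (1/799) × 9ⁿ ≥ 49, i.e. 9ⁿ ≥ 39151.
9⁴ = 6561 falls short of 39151 but 9⁵ = 59049 reaches it, so n = 5.

5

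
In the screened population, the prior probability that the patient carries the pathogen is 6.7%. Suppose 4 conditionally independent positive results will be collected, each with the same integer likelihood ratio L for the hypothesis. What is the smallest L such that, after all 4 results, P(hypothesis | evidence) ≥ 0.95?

Prior odds = 0.067/0.933 = 67/933.
Target odds = 0.95/0.05 = 19.
Need L⁴ ≥ 19 ÷ (67/933) = 17727/67.
4⁴ = 256 < 17727/67 ≤ 625 = 5⁴, so L = 5.

5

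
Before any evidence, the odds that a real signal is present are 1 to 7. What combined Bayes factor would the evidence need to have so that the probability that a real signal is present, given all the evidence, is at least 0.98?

Prior odds = 1/7.
Target odds = 0.98/0.02 = 49.
Required Bayes factor = 49 ÷ (1/7) = 343.

343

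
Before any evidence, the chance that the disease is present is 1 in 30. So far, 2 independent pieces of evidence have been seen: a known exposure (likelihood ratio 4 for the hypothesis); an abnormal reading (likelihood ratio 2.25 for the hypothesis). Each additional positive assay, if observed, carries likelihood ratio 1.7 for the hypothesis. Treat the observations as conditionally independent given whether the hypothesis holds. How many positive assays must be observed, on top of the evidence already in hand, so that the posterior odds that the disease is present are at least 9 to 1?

Prior odds = (1/30)/(29/30) = 1/29.
Combined Bayes factor of the evidence already in hand = 4 × 2.25 = 9.
Odds after that evidence = (1/29) × 9 = 9/29.
Target odds = 9.
Need 1.7ⁿ ≥ 9 ÷ (9/29) = 29.
1.7⁶ = 24137569/1000000 falls short of 29 but 1.7⁷ = 410338673/10000000 reaches it, so n = 7.

7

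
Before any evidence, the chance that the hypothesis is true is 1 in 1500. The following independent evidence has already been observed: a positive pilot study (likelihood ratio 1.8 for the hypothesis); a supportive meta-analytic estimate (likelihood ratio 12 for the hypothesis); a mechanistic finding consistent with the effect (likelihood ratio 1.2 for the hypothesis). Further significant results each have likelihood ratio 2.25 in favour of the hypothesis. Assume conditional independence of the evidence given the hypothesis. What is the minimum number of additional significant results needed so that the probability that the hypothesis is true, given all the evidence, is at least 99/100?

11

Prior odds = (1/1500)/(1499/1500) = 1/1499.
Combined Bayes factor of the evidence already in hand = 1.8 × 12 × 1.2 = 25.92.
Odds after that evidence = (1/1499) × 25.92 = 648/37475.
Target odds = 0.99/0.01 = 99.
Need 2.25ⁿ ≥ 99 ÷ (648/37475) = 412225/72.
2.25¹⁰ ≈3325.26 falls short of 412225/72 but 2.25¹¹ ≈7481.83 reaches it, so n = 11.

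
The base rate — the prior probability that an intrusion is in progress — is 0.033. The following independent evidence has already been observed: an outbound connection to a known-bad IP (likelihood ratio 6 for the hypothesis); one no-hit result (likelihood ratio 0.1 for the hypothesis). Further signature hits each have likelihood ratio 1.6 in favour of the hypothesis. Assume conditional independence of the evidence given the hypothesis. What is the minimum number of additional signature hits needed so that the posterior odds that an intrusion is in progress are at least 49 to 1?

17

Prior odds = 0.033/0.967 = 33/967.
Combined Bayes factor of the evidence already in hand = 6 × 0.1 = 0.6.
Odds after that evidence = (33/967) × 0.6 = 99/4835.
Target odds = 49.
Need 1.6ⁿ ≥ 49 ÷ (99/4835) = 236915/99.
1.6¹⁶ ≈1844.67 falls short of 236915/99 but 1.6¹⁷ ≈2951.48 reaches it, so n = 17.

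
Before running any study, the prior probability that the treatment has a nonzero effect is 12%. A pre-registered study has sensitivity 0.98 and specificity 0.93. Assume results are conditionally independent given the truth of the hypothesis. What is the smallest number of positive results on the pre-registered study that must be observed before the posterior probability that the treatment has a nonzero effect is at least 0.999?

4

Prior odds = 0.12/0.88 = 3/22.
False-positive rate = 1 − 0.93 = 0.07; likelihood ratio of a positive = 0.98/0.07 = 14.
Target odds: 0.999 ÷ 0.001 = 999.
Require 14ⁿ ≥ 999 ÷ (3/22) = 7326.
14³ = 2744 falls short of 7326 but 14⁴ = 38416 reaches it, so n = 4.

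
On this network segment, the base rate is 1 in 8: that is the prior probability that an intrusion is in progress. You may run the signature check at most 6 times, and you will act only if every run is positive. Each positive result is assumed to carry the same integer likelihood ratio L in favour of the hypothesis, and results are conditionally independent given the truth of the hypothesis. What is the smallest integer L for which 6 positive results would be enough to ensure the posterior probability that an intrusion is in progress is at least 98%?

3

Prior odds = 0.125/0.875 = 1/7.
Target odds = 0.98/0.02 = 49.
Need L⁶ ≥ 49 ÷ (1/7) = 343.
2⁶ = 64 < 343 ≤ 729 = 3⁶, so L = 3.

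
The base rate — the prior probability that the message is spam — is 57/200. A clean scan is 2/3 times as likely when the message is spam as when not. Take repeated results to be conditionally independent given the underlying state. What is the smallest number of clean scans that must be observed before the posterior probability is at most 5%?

Prior odds: 0.285 ÷ 0.715 = 57/143.
Likelihood ratio per clean scan = 2/3.
Target posterior odds = 0.05/0.95 = 1/19.
Need (57/143) × (2/3)ⁿ ≤ 1/19, i.e. (2/3)ⁿ ≤ 143/1083.
(2/3)⁴ = 16/81 is still above 143/1083 but (2/3)⁵ = 32/243 is at or below it, so n = 5.

5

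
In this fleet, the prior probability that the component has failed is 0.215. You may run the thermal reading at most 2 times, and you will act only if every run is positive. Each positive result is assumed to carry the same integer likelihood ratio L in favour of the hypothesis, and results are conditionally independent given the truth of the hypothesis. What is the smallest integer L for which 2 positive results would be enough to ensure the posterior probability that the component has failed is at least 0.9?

Prior odds = 0.215/0.785 = 43/157.
Target odds = 0.9/0.1 = 9.
Need L² ≥ 9 ÷ (43/157) = 1413/43.
5² = 25 < 1413/43 ≤ 36 = 6², so L = 6.

6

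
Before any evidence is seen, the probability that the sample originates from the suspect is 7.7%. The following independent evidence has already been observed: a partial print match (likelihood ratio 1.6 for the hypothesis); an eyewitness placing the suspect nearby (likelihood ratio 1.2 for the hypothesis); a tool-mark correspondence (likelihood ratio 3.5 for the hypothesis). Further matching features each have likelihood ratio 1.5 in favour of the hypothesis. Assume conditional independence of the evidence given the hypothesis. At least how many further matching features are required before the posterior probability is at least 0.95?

9

Prior odds = 0.077/0.923 = 77/923.
Combined Bayes factor of the evidence already in hand = 1.6 × 1.2 × 3.5 = 6.72.
Odds after that evidence = (77/923) × 6.72 = 12936/23075.
Target odds = 0.95/0.05 = 19.
Need 1.5ⁿ ≥ 19 ÷ (12936/23075) = 438425/12936.
1.5⁸ = 25.62890625 falls short of 438425/12936 but 1.5⁹ = 19683/512 reaches it, so n = 9.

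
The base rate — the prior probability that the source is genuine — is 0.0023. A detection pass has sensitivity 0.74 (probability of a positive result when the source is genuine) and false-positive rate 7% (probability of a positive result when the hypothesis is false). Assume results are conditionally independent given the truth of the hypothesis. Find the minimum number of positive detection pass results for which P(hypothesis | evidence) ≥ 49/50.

Prior odds: 0.0023 ÷ 0.9977 = 23/9977.
Likelihood ratio of a positive result = 0.74/0.07 = 74/7.
Target odds: 0.98 ÷ 0.02 = 49.
Need (23/9977) × (74/7)ⁿ ≥ 49, i.e. (74/7)ⁿ ≥ 488873/23.
(74/7)⁴ = 29986576/2401 falls short of 488873/23 but (74/7)⁵ ≈132029 reaches it, so n = 5.

5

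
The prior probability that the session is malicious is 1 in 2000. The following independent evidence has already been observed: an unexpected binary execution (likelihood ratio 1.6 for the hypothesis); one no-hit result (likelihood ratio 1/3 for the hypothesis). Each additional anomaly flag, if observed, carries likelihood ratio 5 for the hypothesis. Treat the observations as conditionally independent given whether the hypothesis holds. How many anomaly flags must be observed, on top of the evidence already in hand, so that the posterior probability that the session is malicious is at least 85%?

7

Prior odds = 0.0005/0.9995 = 1/1999.
Combined Bayes factor of the evidence already in hand = 1.6 × (1/3) = 8/15.
Odds after that evidence = (1/1999) × 8/15 = 8/29985.
Target odds = 0.85/0.15 = 17/3.
Need 5ⁿ ≥ 17/3 ÷ (8/29985) = 21239.375.
5⁶ = 15625 falls short of 21239.375 but 5⁷ = 78125 reaches it, so n = 7.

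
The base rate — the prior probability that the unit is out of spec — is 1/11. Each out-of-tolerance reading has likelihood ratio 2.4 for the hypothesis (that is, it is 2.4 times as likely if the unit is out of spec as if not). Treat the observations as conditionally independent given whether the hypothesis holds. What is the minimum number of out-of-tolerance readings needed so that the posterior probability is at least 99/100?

8

Prior odds: (1/11) ÷ (10/11) = 0.1.
Likelihood ratio per out-of-tolerance reading = 2.4.
Target posterior odds = 0.99/0.01 = 99.
Need 0.1 × 2.4ⁿ ≥ 99, i.e. 2.4ⁿ ≥ 990.
2.4⁷ = 35831808/78125 falls short of 990 but 2.4⁸ = 429981696/390625 reaches it, so n = 8.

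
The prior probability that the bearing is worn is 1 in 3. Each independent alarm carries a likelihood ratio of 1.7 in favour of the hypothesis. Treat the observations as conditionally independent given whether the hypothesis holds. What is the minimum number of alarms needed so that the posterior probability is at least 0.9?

6

Prior odds = (1/3)/(2/3) = 0.5.
Likelihood ratio per alarm = 1.7.
Target posterior odds = 0.9/0.1 = 9.
Require 1.7ⁿ ≥ 9 ÷ 0.5 = 18.
1.7⁵ = 1419857/100000 falls short of 18 but 1.7⁶ = 24137569/1000000 reaches it, so n = 6.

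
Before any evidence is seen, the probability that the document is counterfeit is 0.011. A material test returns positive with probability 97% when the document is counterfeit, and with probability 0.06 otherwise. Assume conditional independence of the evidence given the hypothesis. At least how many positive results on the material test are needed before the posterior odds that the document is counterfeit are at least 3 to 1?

3

Prior odds = 0.011/0.989 = 11/989.
Likelihood ratio of a positive result = 0.97/0.06 = 97/6.
Target odds = 3.
Require (97/6)ⁿ ≥ 3 ÷ (11/989) = 2967/11.
(97/6)² = 9409/36 falls short of 2967/11 but (97/6)³ = 912673/216 reaches it, so n = 3.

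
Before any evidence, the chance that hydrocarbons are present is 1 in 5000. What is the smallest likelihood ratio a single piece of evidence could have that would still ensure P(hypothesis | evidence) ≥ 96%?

Prior odds = 0.0002/0.9998 = 1/4999.
Target odds = 0.96/0.04 = 24.
Required Bayes factor = 24 ÷ (1/4999) = 119976.

119976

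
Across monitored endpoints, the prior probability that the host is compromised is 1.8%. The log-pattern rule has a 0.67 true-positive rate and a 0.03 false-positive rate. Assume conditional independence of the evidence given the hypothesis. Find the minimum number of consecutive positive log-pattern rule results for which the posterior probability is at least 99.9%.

Prior odds: 0.018 ÷ 0.982 = 9/491.
Likelihood ratio of a positive result = 0.67/0.03 = 67/3.
Target posterior odds = 0.999/0.001 = 999.
Require (67/3)ⁿ ≥ 999 ÷ (9/491) = 54501.
(67/3)³ = 300763/27 falls short of 54501 but (67/3)⁴ = 20151121/81 reaches it, so n = 4.

4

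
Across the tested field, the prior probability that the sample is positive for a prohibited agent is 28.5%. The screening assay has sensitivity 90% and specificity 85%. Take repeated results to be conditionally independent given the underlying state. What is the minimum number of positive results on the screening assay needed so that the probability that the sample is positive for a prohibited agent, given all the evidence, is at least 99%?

4

Prior odds = 0.285/0.715 = 57/143.
False-positive rate = 1 − 0.85 = 0.15; likelihood ratio of a positive = 0.9/0.15 = 6.
Target posterior odds = 0.99/0.01 = 99.
Require 6ⁿ ≥ 99 ÷ (57/143) = 4719/19.
6³ = 216 falls short of 4719/19 but 6⁴ = 1296 reaches it, so n = 4.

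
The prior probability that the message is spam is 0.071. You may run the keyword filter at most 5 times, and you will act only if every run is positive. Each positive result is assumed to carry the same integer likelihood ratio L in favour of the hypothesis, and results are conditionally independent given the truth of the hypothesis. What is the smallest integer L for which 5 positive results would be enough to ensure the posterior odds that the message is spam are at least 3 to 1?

Prior odds = 0.071/0.929 = 71/929.
Target odds = 3.
Need L⁵ ≥ 3 ÷ (71/929) = 2787/71.
2⁵ = 32 < 2787/71 ≤ 243 = 3⁵, so L = 3.

3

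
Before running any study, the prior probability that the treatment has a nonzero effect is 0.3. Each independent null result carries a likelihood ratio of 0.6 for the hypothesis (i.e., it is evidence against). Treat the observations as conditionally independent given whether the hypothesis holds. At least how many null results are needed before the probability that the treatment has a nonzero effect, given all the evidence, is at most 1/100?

8

Prior odds = 0.3/0.7 = 3/7.
Likelihood ratio per null result = 0.6.
Target posterior odds = 0.01/0.99 = 1/99.
Require 0.6ⁿ ≤ 1/99 ÷ (3/7) = 7/297.
0.6⁷ = 2187/78125 is still above 7/297 but 0.6⁸ = 6561/390625 is at or below it, so n = 8.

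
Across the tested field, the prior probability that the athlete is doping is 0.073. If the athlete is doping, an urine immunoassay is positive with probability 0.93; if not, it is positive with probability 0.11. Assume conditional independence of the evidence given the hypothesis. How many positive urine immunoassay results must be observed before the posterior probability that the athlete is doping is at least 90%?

3

Prior odds: 0.073 ÷ 0.927 = 73/927.
Likelihood ratio of a positive = 0.93/0.11 = 93/11.
Target odds: 0.9 ÷ 0.1 = 9.
Require (93/11)ⁿ ≥ 9 ÷ (73/927) = 8343/73.
(93/11)² = 8649/121 falls short of 8343/73 but (93/11)³ = 804357/1331 reaches it, so n = 3.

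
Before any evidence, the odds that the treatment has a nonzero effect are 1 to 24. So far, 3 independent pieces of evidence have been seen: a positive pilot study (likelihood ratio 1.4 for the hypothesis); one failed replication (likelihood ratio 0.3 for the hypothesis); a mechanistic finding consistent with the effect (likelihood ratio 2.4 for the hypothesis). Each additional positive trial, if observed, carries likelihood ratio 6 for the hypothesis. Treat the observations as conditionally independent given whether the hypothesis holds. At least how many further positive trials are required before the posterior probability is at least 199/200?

5

Prior odds = 1/24.
Combined Bayes factor of the evidence already in hand = 1.4 × 0.3 × 2.4 = 1.008.
Odds after that evidence = (1/24) × 1.008 = 0.042.
Target odds = 0.995/0.005 = 199.
Need 6ⁿ ≥ 199 ÷ 0.042 = 99500/21.
6⁴ = 1296 falls short of 99500/21 but 6⁵ = 7776 reaches it, so n = 5.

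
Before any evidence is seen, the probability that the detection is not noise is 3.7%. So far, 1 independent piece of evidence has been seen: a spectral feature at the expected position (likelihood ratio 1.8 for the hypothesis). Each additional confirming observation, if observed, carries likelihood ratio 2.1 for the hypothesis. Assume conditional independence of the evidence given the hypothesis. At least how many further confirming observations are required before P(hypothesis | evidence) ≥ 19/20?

8

Prior odds = 0.037/0.963 = 37/963.
Bayes factor of the evidence already in hand = 1.8.
Odds after that evidence = (37/963) × 1.8 = 37/535.
Target odds = 0.95/0.05 = 19.
Need 2.1ⁿ ≥ 19 ÷ (37/535) = 10165/37.
2.1⁷ ≈180.109 falls short of 10165/37 but 2.1⁸ ≈378.229 reaches it, so n = 8.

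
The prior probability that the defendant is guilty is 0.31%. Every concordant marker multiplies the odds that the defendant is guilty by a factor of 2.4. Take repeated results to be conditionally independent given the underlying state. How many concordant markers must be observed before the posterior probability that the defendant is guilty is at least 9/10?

10

Prior odds = 0.0031/0.9969 = 31/9969.
Likelihood ratio per concordant marker = 2.4.
Target odds: 0.9 ÷ 0.1 = 9.
Require 2.4ⁿ ≥ 9 ÷ (31/9969) = 89721/31.
2.4⁹ ≈2641.81 falls short of 89721/31 but 2.4¹⁰ ≈6340.34 reaches it, so n = 10.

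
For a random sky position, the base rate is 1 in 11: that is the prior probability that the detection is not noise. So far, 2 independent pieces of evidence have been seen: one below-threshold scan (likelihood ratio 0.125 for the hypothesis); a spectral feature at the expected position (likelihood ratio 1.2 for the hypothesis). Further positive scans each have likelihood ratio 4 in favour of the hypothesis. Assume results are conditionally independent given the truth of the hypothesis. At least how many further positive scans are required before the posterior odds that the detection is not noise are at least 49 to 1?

6

Prior odds = (1/11)/(10/11) = 0.1.
Combined Bayes factor of the evidence already in hand = 0.125 × 1.2 = 0.15.
Odds after that evidence = 0.1 × 0.15 = 0.015.
Target odds = 49.
Need 4ⁿ ≥ 49 ÷ 0.015 = 9800/3.
4⁵ = 1024 falls short of 9800/3 but 4⁶ = 4096 reaches it, so n = 6.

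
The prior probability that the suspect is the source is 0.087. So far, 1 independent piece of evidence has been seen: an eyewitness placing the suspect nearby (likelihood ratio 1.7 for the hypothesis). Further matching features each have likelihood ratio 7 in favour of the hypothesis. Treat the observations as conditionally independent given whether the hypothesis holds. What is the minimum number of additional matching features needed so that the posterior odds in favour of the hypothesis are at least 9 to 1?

Prior odds = 0.087/0.913 = 87/913.
Bayes factor of the evidence already in hand = 1.7.
Odds after that evidence = (87/913) × 1.7 = 1479/9130.
Target odds = 9.
Need 7ⁿ ≥ 9 ÷ (1479/9130) = 27390/493.
7² = 49 falls short of 27390/493 but 7³ = 343 reaches it, so n = 3.

3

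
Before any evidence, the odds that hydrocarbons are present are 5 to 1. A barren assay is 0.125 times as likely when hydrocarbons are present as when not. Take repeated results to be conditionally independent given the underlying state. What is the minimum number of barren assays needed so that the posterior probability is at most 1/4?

Prior odds = 5.
Likelihood ratio per barren assay = 0.125.
Target odds: 0.25 ÷ 0.75 = 1/3.
Require 0.125ⁿ ≤ 1/3 ÷ 5 = 1/15.
0.125¹ = 0.125 is still above 1/15 but 0.125² = 0.015625 is at or below it, so n = 2.

2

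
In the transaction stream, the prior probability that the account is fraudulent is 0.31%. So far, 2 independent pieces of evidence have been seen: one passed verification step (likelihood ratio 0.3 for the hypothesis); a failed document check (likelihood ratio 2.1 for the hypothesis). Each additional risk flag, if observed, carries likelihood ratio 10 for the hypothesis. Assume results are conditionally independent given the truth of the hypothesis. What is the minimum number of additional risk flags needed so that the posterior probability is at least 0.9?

Prior odds = 0.0031/0.9969 = 31/9969.
Combined Bayes factor of the evidence already in hand = 0.3 × 2.1 = 0.63.
Odds after that evidence = (31/9969) × 0.63 = 651/332300.
Target odds = 0.9/0.1 = 9.
Need 10ⁿ ≥ 9 ÷ (651/332300) = 996900/217.
10³ = 1000 falls short of 996900/217 but 10⁴ = 10000 reaches it, so n = 4.

4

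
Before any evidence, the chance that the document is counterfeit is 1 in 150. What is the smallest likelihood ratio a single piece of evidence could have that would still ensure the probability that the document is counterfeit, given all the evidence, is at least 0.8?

Prior odds = (1/150)/(149/150) = 1/149.
Target odds = 0.8/0.2 = 4.
Required Bayes factor = 4 ÷ (1/149) = 596.

596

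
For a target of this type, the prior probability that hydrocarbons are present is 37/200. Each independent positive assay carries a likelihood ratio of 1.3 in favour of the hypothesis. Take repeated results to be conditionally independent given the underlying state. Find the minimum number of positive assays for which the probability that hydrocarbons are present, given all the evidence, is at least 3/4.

10

Prior odds = 0.185/0.815 = 37/163.
Likelihood ratio per positive assay = 1.3.
Target odds: 0.75 ÷ 0.25 = 3.
Need (37/163) × 1.3ⁿ ≥ 3, i.e. 1.3ⁿ ≥ 489/37.
1.3⁹ ≈10.6045 falls short of 489/37 but 1.3¹⁰ ≈13.7858 reaches it, so n = 10.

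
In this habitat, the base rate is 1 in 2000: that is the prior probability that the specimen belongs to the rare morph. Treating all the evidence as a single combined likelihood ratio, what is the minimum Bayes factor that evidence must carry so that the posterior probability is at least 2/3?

3998

Prior odds = 0.0005/0.9995 = 1/1999.
Target odds = (2/3)/(1/3) = 2.
Required Bayes factor = 2 ÷ (1/1999) = 3998.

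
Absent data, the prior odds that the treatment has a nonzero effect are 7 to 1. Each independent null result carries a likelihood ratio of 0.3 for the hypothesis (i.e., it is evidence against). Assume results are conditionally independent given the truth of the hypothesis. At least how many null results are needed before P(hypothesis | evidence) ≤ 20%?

Prior odds = 7.
Likelihood ratio per null result = 0.3.
Target odds: 0.2 ÷ 0.8 = 0.25.
Need 7 × 0.3ⁿ ≤ 0.25, i.e. 0.3ⁿ ≤ 1/28.
0.3² = 0.09 is still above 1/28 but 0.3³ = 0.027 is at or below it, so n = 3.

3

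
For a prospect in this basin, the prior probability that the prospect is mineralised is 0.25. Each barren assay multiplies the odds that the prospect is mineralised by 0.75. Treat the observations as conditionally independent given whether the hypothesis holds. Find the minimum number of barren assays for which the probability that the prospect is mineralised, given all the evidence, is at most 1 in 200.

15

Prior odds: 0.25 ÷ 0.75 = 1/3.
Likelihood ratio per barren assay = 0.75.
Target posterior odds = 0.005/0.995 = 1/199.
Require 0.75ⁿ ≤ 1/199 ÷ (1/3) = 3/199.
0.75¹⁴ = 4782969/268435456 is still above 3/199 but 0.75¹⁵ ≈0.0133635 is at or below it, so n = 15.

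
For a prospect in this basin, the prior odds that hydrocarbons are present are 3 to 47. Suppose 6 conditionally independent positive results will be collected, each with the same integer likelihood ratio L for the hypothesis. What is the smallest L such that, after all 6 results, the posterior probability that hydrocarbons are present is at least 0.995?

4

Prior odds = 3/47.
Target odds = 0.995/0.005 = 199.
Need L⁶ ≥ 199 ÷ (3/47) = 9353/3.
3⁶ = 729 < 9353/3 ≤ 4096 = 4⁶, so L = 4.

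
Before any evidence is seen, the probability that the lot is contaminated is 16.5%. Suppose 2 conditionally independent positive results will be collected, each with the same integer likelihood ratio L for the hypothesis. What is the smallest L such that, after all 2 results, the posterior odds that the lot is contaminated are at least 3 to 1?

Prior odds = 0.165/0.835 = 33/167.
Target odds = 3.
Need L² ≥ 3 ÷ (33/167) = 167/11.
3² = 9 < 167/11 ≤ 16 = 4², so L = 4.

4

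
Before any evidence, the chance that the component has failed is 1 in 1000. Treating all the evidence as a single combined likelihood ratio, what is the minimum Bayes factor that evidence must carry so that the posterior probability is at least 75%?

Prior odds = 0.001/0.999 = 1/999.
Target odds = 0.75/0.25 = 3.
Required Bayes factor = 3 ÷ (1/999) = 2997.

2997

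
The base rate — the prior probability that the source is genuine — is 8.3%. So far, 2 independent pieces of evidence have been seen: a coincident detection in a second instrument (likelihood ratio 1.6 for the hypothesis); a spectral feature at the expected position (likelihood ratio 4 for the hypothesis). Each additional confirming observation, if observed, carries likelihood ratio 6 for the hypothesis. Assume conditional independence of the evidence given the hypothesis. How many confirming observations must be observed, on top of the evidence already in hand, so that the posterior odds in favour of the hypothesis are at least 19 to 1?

2

Prior odds = 0.083/0.917 = 83/917.
Combined Bayes factor of the evidence already in hand = 1.6 × 4 = 6.4.
Odds after that evidence = (83/917) × 6.4 = 2656/4585.
Target odds = 19.
Need 6ⁿ ≥ 19 ÷ (2656/4585) = 87115/2656.
6¹ = 6 falls short of 87115/2656 but 6² = 36 reaches it, so n = 2.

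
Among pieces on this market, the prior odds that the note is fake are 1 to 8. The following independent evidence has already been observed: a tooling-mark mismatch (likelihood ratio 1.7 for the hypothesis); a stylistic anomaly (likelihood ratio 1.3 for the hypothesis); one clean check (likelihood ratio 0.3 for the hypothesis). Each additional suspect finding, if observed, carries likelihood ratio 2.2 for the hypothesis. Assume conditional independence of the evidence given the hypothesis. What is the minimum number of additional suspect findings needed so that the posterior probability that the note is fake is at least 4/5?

Prior odds = 0.125.
Combined Bayes factor of the evidence already in hand = 1.7 × 1.3 × 0.3 = 0.663.
Odds after that evidence = 0.125 × 0.663 = 0.082875.
Target odds = 0.8/0.2 = 4.
Need 2.2ⁿ ≥ 4 ÷ 0.082875 = 32000/663.
2.2⁴ = 23.4256 falls short of 32000/663 but 2.2⁵ = 51.53632 reaches it, so n = 5.

5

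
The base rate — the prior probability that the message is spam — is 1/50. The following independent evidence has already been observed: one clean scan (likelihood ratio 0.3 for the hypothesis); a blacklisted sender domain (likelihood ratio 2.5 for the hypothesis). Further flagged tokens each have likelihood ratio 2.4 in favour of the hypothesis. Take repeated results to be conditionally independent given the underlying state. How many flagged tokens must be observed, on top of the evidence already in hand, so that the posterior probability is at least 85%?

Prior odds = 0.02/0.98 = 1/49.
Combined Bayes factor of the evidence already in hand = 0.3 × 2.5 = 0.75.
Odds after that evidence = (1/49) × 0.75 = 3/196.
Target odds = 0.85/0.15 = 17/3.
Need 2.4ⁿ ≥ 17/3 ÷ (3/196) = 3332/9.
2.4⁶ = 2985984/15625 falls short of 3332/9 but 2.4⁷ = 35831808/78125 reaches it, so n = 7.

7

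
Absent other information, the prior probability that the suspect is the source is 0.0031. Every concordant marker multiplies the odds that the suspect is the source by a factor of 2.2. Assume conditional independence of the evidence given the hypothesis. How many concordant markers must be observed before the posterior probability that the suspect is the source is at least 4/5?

Prior odds = 0.0031/0.9969 = 31/9969.
Likelihood ratio per concordant marker = 2.2.
Target odds: 0.8 ÷ 0.2 = 4.
Require 2.2ⁿ ≥ 4 ÷ (31/9969) = 39876/31.
2.2⁹ ≈1207.27 falls short of 39876/31 but 2.2¹⁰ ≈2655.99 reaches it, so n = 10.

10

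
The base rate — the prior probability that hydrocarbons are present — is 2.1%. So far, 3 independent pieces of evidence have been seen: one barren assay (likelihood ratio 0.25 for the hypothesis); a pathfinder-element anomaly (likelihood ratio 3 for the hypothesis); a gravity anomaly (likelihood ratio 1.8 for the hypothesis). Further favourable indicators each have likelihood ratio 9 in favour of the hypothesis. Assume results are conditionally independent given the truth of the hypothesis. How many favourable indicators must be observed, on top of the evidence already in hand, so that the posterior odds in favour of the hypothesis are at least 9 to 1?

Prior odds = 0.021/0.979 = 21/979.
Combined Bayes factor of the evidence already in hand = 0.25 × 3 × 1.8 = 1.35.
Odds after that evidence = (21/979) × 1.35 = 567/19580.
Target odds = 9.
Need 9ⁿ ≥ 9 ÷ (567/19580) = 19580/63.
9² = 81 falls short of 19580/63 but 9³ = 729 reaches it, so n = 3.

3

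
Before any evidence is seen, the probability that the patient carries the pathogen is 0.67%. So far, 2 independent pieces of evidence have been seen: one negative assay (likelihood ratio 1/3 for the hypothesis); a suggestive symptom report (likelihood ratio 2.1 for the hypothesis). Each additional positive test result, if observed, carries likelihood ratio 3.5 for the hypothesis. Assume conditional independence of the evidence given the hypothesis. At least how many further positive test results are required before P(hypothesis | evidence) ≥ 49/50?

8

Prior odds = 0.0067/0.9933 = 67/9933.
Combined Bayes factor of the evidence already in hand = (1/3) × 2.1 = 0.7.
Odds after that evidence = (67/9933) × 0.7 = 67/14190.
Target odds = 0.98/0.02 = 49.
Need 3.5ⁿ ≥ 49 ÷ (67/14190) = 695310/67.
3.5⁷ = 823543/128 falls short of 695310/67 but 3.5⁸ = 5764801/256 reaches it, so n = 8.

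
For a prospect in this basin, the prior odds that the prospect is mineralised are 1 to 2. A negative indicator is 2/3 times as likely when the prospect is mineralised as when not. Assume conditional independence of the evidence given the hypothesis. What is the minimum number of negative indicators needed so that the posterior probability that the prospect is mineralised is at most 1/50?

Prior odds = 0.5.
Likelihood ratio per negative indicator = 2/3.
Target posterior odds = 0.02/0.98 = 1/49.
Need 0.5 × (2/3)ⁿ ≤ 1/49, i.e. (2/3)ⁿ ≤ 2/49.
(2/3)⁷ = 128/2187 is still above 2/49 but (2/3)⁸ = 256/6561 is at or below it, so n = 8.

8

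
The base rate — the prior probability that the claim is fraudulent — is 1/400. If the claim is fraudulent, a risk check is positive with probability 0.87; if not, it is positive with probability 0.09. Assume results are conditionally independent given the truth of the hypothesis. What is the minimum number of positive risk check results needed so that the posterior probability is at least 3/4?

Prior odds = 0.0025/0.9975 = 1/399.
Likelihood ratio of a positive = 0.87/0.09 = 29/3.
Target odds: 0.75 ÷ 0.25 = 3.
Need (1/399) × (29/3)ⁿ ≥ 3, i.e. (29/3)ⁿ ≥ 1197.
(29/3)³ = 24389/27 falls short of 1197 but (29/3)⁴ = 707281/81 reaches it, so n = 4.

4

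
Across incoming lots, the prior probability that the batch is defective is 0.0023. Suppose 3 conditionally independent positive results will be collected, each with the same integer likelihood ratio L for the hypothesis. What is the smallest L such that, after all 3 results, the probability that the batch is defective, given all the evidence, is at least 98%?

Prior odds = 0.0023/0.9977 = 23/9977.
Target odds = 0.98/0.02 = 49.
Need L³ ≥ 49 ÷ (23/9977) = 488873/23.
27³ = 19683 < 488873/23 ≤ 21952 = 28³, so L = 28.

28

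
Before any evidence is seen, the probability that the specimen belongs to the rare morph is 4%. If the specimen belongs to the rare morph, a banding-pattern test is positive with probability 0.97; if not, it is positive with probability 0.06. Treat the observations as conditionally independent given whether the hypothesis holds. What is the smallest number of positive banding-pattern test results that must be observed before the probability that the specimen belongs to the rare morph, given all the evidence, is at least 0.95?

3

Prior odds: 0.04 ÷ 0.96 = 1/24.
Likelihood ratio of a positive = 0.97/0.06 = 97/6.
Target odds: 0.95 ÷ 0.05 = 19.
Require (97/6)ⁿ ≥ 19 ÷ (1/24) = 456.
(97/6)² = 9409/36 falls short of 456 but (97/6)³ = 912673/216 reaches it, so n = 3.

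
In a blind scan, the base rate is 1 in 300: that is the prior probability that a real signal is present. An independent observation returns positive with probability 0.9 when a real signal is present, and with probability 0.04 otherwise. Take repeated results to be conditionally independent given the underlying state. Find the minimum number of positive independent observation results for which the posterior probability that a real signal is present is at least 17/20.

Prior odds: (1/300) ÷ (299/300) = 1/299.
Likelihood ratio of a positive result = 0.9/0.04 = 22.5.
Target odds: 0.85 ÷ 0.15 = 17/3.
Require 22.5ⁿ ≥ 17/3 ÷ (1/299) = 5083/3.
22.5² = 506.25 falls short of 5083/3 but 22.5³ = 11390.625 reaches it, so n = 3.

3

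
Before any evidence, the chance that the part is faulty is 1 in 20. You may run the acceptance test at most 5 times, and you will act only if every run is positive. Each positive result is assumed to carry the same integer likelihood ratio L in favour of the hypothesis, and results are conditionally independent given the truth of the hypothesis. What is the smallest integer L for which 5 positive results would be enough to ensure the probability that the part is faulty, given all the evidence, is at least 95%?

4

Prior odds = 0.05/0.95 = 1/19.
Target odds = 0.95/0.05 = 19.
Need L⁵ ≥ 19 ÷ (1/19) = 361.
3⁵ = 243 < 361 ≤ 1024 = 4⁵, so L = 4.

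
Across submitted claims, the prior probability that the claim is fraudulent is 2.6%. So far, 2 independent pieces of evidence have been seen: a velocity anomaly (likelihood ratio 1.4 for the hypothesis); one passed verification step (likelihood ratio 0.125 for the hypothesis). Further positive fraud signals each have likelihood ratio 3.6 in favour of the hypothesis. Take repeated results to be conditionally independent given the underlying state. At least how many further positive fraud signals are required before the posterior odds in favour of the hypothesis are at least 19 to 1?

7

Prior odds = 0.026/0.974 = 13/487.
Combined Bayes factor of the evidence already in hand = 1.4 × 0.125 = 0.175.
Odds after that evidence = (13/487) × 0.175 = 91/19480.
Target odds = 19.
Need 3.6ⁿ ≥ 19 ÷ (91/19480) = 370120/91.
3.6⁶ = 34012224/15625 falls short of 370120/91 but 3.6⁷ = 612220032/78125 reaches it, so n = 7.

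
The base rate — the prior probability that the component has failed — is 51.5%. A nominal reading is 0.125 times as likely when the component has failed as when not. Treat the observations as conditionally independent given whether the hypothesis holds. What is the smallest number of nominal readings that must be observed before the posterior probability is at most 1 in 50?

Prior odds = 0.515/0.485 = 103/97.
Likelihood ratio per nominal reading = 0.125.
Target odds: 0.02 ÷ 0.98 = 1/49.
Need (103/97) × 0.125ⁿ ≤ 1/49, i.e. 0.125ⁿ ≤ 97/5047.
0.125¹ = 0.125 is still above 97/5047 but 0.125² = 0.015625 is at or below it, so n = 2.

2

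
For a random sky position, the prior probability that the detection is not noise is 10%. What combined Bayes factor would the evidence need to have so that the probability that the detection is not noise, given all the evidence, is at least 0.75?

Prior odds = 0.1/0.9 = 1/9.
Target odds = 0.75/0.25 = 3.
Required Bayes factor = 3 ÷ (1/9) = 27.

27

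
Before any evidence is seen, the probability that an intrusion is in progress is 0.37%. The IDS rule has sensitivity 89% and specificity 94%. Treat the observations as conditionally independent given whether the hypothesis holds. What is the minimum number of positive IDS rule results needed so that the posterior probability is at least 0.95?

4

Prior odds: 0.0037 ÷ 0.9963 = 37/9963.
False-positive rate = 1 − 0.94 = 0.06; likelihood ratio of a positive = 0.89/0.06 = 89/6.
Target odds: 0.95 ÷ 0.05 = 19.
Require (89/6)ⁿ ≥ 19 ÷ (37/9963) = 189297/37.
(89/6)³ = 704969/216 falls short of 189297/37 but (89/6)⁴ = 62742241/1296 reaches it, so n = 4.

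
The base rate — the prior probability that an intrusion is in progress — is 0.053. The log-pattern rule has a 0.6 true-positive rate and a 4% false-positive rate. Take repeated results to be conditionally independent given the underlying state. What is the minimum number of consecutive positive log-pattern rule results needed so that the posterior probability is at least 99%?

3

Prior odds: 0.053 ÷ 0.947 = 53/947.
Likelihood ratio of a positive result = 0.6/0.04 = 15.
Target odds: 0.99 ÷ 0.01 = 99.
Require 15ⁿ ≥ 99 ÷ (53/947) = 93753/53.
15² = 225 falls short of 93753/53 but 15³ = 3375 reaches it, so n = 3.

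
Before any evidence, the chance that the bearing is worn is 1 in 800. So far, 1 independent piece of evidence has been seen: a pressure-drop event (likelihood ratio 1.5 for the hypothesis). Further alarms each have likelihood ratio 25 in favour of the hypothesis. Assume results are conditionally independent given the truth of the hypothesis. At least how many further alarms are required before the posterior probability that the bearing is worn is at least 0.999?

Prior odds = 0.00125/0.99875 = 1/799.
Bayes factor of the evidence already in hand = 1.5.
Odds after that evidence = (1/799) × 1.5 = 3/1598.
Target odds = 0.999/0.001 = 999.
Need 25ⁿ ≥ 999 ÷ (3/1598) = 532134.
25⁴ = 390625 falls short of 532134 but 25⁵ = 9765625 reaches it, so n = 5.

5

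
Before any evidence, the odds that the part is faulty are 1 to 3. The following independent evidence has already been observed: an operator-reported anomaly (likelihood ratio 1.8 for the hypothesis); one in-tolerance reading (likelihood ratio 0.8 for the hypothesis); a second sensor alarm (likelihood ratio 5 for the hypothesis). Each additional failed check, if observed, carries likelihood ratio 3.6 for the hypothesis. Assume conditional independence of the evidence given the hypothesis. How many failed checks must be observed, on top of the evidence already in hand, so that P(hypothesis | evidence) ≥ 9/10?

2

Prior odds = 1/3.
Combined Bayes factor of the evidence already in hand = 1.8 × 0.8 × 5 = 7.2.
Odds after that evidence = (1/3) × 7.2 = 2.4.
Target odds = 0.9/0.1 = 9.
Need 3.6ⁿ ≥ 9 ÷ 2.4 = 3.75.
3.6¹ = 3.6 falls short of 3.75 but 3.6² = 12.96 reaches it, so n = 2.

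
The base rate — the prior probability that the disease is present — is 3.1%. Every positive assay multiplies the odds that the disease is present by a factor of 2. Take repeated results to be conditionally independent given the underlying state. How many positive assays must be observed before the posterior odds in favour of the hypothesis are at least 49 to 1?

11

Prior odds: 0.031 ÷ 0.969 = 31/969.
Likelihood ratio per positive assay = 2.
Target odds = 49.
Need (31/969) × 2ⁿ ≥ 49, i.e. 2ⁿ ≥ 47481/31.
2¹⁰ = 1024 falls short of 47481/31 but 2¹¹ = 2048 reaches it, so n = 11.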